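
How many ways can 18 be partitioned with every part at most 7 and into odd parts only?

There are too many to list fully; the first 12 (by largest part) are:
7+7+3+1
7+7+1+1+1+1
7+5+5+1
7+5+3+3
7+5+3+1+1+1
7+5+1+1+1+1+1+1
7+3+3+3+1+1
7+3+3+1+1+1+1+1
7+3+1+1+1+1+1+1+1+1
7+1+1+1+1+1+1+1+1+1+1+1
5+5+5+3
5+5+5+1+1+1
…and 15 more, for 27 total.

27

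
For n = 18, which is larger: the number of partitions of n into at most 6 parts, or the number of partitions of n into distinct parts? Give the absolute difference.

153

Partitions of 18 into at most 6 parts: 199.
Partitions of 18 into distinct parts: 46.
|199 − 46| = 153.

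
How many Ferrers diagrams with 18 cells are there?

Counting exhaustively, 385 partitions satisfy the conditions.

385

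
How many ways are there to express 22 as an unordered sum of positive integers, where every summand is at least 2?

Counting exhaustively, 210 partitions satisfy the conditions.

210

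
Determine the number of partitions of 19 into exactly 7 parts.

There are too many to list fully; the first 12 (by largest part) are:
13, 1, 1, 1, 1, 1, 1
12, 2, 1, 1, 1, 1, 1
11, 3, 1, 1, 1, 1, 1
11, 2, 2, 1, 1, 1, 1
10, 4, 1, 1, 1, 1, 1
10, 3, 2, 1, 1, 1, 1
10, 2, 2, 2, 1, 1, 1
9, 5, 1, 1, 1, 1, 1
9, 4, 2, 1, 1, 1, 1
9, 3, 3, 1, 1, 1, 1
9, 3, 2, 2, 1, 1, 1
9, 2, 2, 2, 2, 1, 1
…and 53 more, for 65 total.

65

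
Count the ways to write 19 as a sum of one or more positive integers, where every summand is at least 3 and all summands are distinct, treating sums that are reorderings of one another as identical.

The partitions of 19 that satisfy the conditions:
19
16, 3
15, 4
14, 5
13, 6
12, 7
12, 4, 3
11, 8
11, 5, 3
10, 9
10, 6, 3
10, 5, 4
9, 7, 3
9, 6, 4
8, 7, 4
8, 6, 5
7, 5, 4, 3

17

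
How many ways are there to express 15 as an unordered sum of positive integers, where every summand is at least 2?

41

A partial list (first 12 by largest part):
15
13,2
12,3
11,4
11,2,2
10,5
10,3,2
9,6
9,4,2
9,3,3
9,2,2,2
8,7
…and 29 more, for 41 total.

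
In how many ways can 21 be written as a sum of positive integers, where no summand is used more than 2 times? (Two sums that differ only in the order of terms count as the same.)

Enumerating by decreasing first part gives 243 partitions in all.

243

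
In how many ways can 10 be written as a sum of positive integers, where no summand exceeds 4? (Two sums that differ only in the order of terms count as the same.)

23

The partitions of 10 that satisfy the conditions:
4,4,2
4,4,1,1
4,3,3
4,3,2,1
4,3,1,1,1
4,2,2,2
4,2,2,1,1
4,2,1,1,1,1
4,1,1,1,1,1,1
3,3,3,1
3,3,2,2
3,3,2,1,1
3,3,1,1,1,1
3,2,2,2,1
3,2,2,1,1,1
3,2,1,1,1,1,1
3,1,1,1,1,1,1,1
2,2,2,2,2
2,2,2,2,1,1
2,2,2,1,1,1,1
2,2,1,1,1,1,1,1
2,1,1,1,1,1,1,1,1
1,1,1,1,1,1,1,1,1,1
Counting gives 23.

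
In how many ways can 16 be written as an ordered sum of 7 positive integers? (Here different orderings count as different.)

5005

Equivalently, choose which 6 of the 15 gaps become plus signs: C(15,6) = 5005.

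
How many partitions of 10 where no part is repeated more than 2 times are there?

22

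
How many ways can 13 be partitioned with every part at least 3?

They are:
13
10, 3
9, 4
8, 5
7, 6
7, 3, 3
6, 4, 3
5, 5, 3
5, 4, 4
4, 3, 3, 3

10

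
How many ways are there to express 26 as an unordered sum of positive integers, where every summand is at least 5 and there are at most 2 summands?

They are:
26
21 + 5
20 + 6
19 + 7
18 + 8
17 + 9
16 + 10
15 + 11
14 + 12
13 + 13
Counting gives 10.

10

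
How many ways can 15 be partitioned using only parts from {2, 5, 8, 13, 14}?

4

They are:
13, 2
8, 5, 2
5, 5, 5
5, 2, 2, 2, 2, 2
That's 4 in total.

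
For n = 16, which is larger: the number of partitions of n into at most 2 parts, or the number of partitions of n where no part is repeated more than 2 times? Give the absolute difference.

Partitions of 16 into at most 2 parts: 9.
Partitions of 16 where no part is repeated more than 2 times: 89.
|9 − 89| = 80.

80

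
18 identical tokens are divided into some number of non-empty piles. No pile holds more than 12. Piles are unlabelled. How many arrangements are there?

A full systematic count gives 366.

366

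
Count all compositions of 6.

32

There are 5 gaps and each independently is a cut or not, giving 2^5 = 32.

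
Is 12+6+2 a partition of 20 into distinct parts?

Yes

The parts sum to 20, and the condition 'all summands are distinct' holds.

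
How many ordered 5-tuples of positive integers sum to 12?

A composition of 12 into 5 positive parts is chosen by placing 4 dividers among the 11 gaps between 12 units: C(11,4) = 330.

330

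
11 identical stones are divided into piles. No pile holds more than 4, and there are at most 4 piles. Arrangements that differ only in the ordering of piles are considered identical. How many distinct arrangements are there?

5

Listing the qualifying partitions of 11:
4, 4, 3
4, 4, 2, 1
4, 3, 3, 1
4, 3, 2, 2
3, 3, 3, 2
Counting gives 5.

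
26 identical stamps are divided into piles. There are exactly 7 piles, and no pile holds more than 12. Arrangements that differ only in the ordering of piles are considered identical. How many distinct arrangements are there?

256

There are 256 such partitions.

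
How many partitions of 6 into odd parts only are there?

They are:
1, 5
3, 3
1, 1, 1, 3
1, 1, 1, 1, 1, 1
Counting gives 4.

4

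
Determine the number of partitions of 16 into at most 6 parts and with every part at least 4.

11

Enumerating:
16
12,4
11,5
10,6
9,7
8,8
8,4,4
7,5,4
6,6,4
6,5,5
4,4,4,4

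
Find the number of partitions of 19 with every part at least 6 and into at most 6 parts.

The partitions of 19 that satisfy the conditions:
19
13+6
12+7
11+8
10+9
7+6+6

6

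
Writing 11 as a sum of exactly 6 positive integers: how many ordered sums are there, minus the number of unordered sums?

245

Ordered (compositions into 6 parts): C(10,5) = 252.
Partitions of 11 into exactly 6 parts: 7.
Difference: 252 − 7 = 245.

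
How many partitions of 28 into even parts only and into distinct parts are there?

Listing the qualifying partitions of 28:
28
2, 26
4, 24
6, 22
2, 4, 22
8, 20
2, 6, 20
10, 18
2, 8, 18
4, 6, 18
12, 16
2, 10, 16
4, 8, 16
2, 4, 6, 16
2, 12, 14
4, 10, 14
6, 8, 14
2, 4, 8, 14
6, 10, 12
2, 4, 10, 12
2, 6, 8, 12
4, 6, 8, 10

22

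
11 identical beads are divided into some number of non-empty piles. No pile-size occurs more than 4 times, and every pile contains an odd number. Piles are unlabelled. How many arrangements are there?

8

Listing the qualifying partitions of 11:
11
9, 1, 1
7, 3, 1
7, 1, 1, 1, 1
5, 5, 1
5, 3, 3
5, 3, 1, 1, 1
3, 3, 3, 1, 1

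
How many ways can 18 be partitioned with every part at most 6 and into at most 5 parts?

There are too many to list fully; the first 12 (by largest part) are:
6 + 6 + 6
1 + 5 + 6 + 6
2 + 4 + 6 + 6
1 + 1 + 4 + 6 + 6
3 + 3 + 6 + 6
1 + 2 + 3 + 6 + 6
2 + 2 + 2 + 6 + 6
2 + 5 + 5 + 6
1 + 1 + 5 + 5 + 6
3 + 4 + 5 + 6
1 + 2 + 4 + 5 + 6
1 + 3 + 3 + 5 + 6
…and 17 more, for 29 total.

29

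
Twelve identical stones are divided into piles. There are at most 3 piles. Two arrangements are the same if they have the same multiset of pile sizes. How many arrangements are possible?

19

They are:
12
1, 11
2, 10
1, 1, 10
3, 9
1, 2, 9
4, 8
1, 3, 8
2, 2, 8
5, 7
1, 4, 7
2, 3, 7
6, 6
1, 5, 6
2, 4, 6
3, 3, 6
2, 5, 5
3, 4, 5
4, 4, 4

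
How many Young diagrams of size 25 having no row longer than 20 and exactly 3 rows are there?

There are too many to list fully; the first 12 (by largest part) are:
1,4,20
2,3,20
1,5,19
2,4,19
3,3,19
1,6,18
2,5,18
3,4,18
1,7,17
2,6,17
3,5,17
4,4,17
…and 36 more, for 48 total.

48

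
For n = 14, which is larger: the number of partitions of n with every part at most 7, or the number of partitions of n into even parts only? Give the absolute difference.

Partitions of 14 with every part at most 7: 105.
Partitions of 14 into even parts only: 15.
|105 − 15| = 90.

90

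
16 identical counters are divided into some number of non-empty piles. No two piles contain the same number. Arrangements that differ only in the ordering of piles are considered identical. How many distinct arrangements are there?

A partial list (first 12 by largest part):
16
1+15
2+14
3+13
1+2+13
4+12
1+3+12
5+11
1+4+11
2+3+11
6+10
1+5+10
…and 20 more, for 32 total.

32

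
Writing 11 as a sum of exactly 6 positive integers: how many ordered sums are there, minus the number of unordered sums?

245

Ordered (compositions into 6 parts): C(10,5) = 252.
Partitions of 11 into exactly 6 parts: 7.
Difference: 252 − 7 = 245.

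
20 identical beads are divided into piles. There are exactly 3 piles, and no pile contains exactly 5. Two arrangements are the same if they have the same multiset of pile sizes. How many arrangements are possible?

26

There are too many to list fully; the first 12 (by largest part) are:
1 + 1 + 18
1 + 2 + 17
1 + 3 + 16
2 + 2 + 16
1 + 4 + 15
2 + 3 + 15
2 + 4 + 14
3 + 3 + 14
1 + 6 + 13
3 + 4 + 13
1 + 7 + 12
2 + 6 + 12
…and 14 more, for 26 total.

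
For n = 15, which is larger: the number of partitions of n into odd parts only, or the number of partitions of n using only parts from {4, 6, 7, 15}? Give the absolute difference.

Partitions of 15 into odd parts only: 27.
Partitions of 15 using only parts from {4, 6, 7, 15}: 2.
|27 − 2| = 25.

25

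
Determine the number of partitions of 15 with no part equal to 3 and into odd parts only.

12

Enumerating:
15
1 + 1 + 13
1 + 1 + 1 + 1 + 11
1 + 5 + 9
1 + 1 + 1 + 1 + 1 + 1 + 9
1 + 7 + 7
1 + 1 + 1 + 5 + 7
1 + 1 + 1 + 1 + 1 + 1 + 1 + 1 + 7
5 + 5 + 5
1 + 1 + 1 + 1 + 1 + 5 + 5
1 + 1 + 1 + 1 + 1 + 1 + 1 + 1 + 1 + 1 + 5
1 + 1 + 1 + 1 + 1 + 1 + 1 + 1 + 1 + 1 + 1 + 1 + 1 + 1 + 1
That's 12 in total.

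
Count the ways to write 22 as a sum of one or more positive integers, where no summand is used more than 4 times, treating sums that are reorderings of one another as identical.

Enumerating by decreasing first part gives 628 partitions in all.

628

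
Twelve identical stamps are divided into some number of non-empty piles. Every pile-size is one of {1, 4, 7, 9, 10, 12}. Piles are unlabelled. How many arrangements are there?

9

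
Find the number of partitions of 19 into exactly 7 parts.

65

A partial list (first 12 by largest part):
13 + 1 + 1 + 1 + 1 + 1 + 1
12 + 2 + 1 + 1 + 1 + 1 + 1
11 + 3 + 1 + 1 + 1 + 1 + 1
11 + 2 + 2 + 1 + 1 + 1 + 1
10 + 4 + 1 + 1 + 1 + 1 + 1
10 + 3 + 2 + 1 + 1 + 1 + 1
10 + 2 + 2 + 2 + 1 + 1 + 1
9 + 5 + 1 + 1 + 1 + 1 + 1
9 + 4 + 2 + 1 + 1 + 1 + 1
9 + 3 + 3 + 1 + 1 + 1 + 1
9 + 3 + 2 + 2 + 1 + 1 + 1
9 + 2 + 2 + 2 + 2 + 1 + 1
…and 53 more, for 65 total.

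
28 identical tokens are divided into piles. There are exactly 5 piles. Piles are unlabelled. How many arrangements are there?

291

Direct enumeration gives 291 partitions.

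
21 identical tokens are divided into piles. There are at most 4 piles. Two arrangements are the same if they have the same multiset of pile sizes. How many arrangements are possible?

A full systematic count gives 120.

120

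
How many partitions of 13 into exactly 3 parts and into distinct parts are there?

8

They are:
1,2,10
1,3,9
1,4,8
2,3,8
1,5,7
2,4,7
2,5,6
3,4,6
That's 8 in total.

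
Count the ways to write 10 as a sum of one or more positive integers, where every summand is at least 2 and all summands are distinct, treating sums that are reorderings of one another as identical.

5

They are:
10
2,8
3,7
4,6
2,3,5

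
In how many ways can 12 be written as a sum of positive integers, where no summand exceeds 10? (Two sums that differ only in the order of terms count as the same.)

A full systematic count gives 75.

75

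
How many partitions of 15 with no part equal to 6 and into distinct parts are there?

21

The partitions of 15 that satisfy the conditions:
15
14,1
13,2
12,3
12,2,1
11,4
11,3,1
10,5
10,4,1
10,3,2
9,5,1
9,4,2
9,3,2,1
8,7
8,5,2
8,4,3
8,4,2,1
7,5,3
7,5,2,1
7,4,3,1
5,4,3,2,1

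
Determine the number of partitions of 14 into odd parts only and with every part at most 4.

5

Enumerating:
3, 3, 3, 3, 1, 1
3, 3, 3, 1, 1, 1, 1, 1
3, 3, 1, 1, 1, 1, 1, 1, 1, 1
3, 1, 1, 1, 1, 1, 1, 1, 1, 1, 1, 1
1, 1, 1, 1, 1, 1, 1, 1, 1, 1, 1, 1, 1, 1
Counting gives 5.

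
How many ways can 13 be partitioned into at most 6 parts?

71

Enumerating by decreasing first part gives 71 partitions in all.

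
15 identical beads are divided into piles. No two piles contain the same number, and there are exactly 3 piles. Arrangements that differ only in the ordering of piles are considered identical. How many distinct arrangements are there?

12

Enumerating:
12+2+1
11+3+1
10+4+1
10+3+2
9+5+1
9+4+2
8+6+1
8+5+2
8+4+3
7+6+2
7+5+3
6+5+4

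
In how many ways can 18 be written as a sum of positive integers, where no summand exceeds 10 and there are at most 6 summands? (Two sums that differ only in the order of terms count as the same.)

A full systematic count gives 157.

157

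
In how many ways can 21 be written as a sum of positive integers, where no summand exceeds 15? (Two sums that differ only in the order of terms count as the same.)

773

There are 773 such partitions.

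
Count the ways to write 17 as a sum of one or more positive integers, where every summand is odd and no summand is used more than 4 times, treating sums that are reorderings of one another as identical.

Enumerating:
17
15+1+1
13+3+1
13+1+1+1+1
11+5+1
11+3+3
11+3+1+1+1
9+7+1
9+5+3
9+5+1+1+1
9+3+3+1+1
7+7+3
7+7+1+1+1
7+5+5
7+5+3+1+1
7+3+3+3+1
7+3+3+1+1+1+1
5+5+5+1+1
5+5+3+3+1
5+5+3+1+1+1+1
5+3+3+3+3
5+3+3+3+1+1+1
Counting gives 22.

22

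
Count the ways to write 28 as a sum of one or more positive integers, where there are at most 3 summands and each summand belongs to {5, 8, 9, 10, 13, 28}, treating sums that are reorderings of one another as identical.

They are:
28
13+10+5
10+10+8
10+9+9

4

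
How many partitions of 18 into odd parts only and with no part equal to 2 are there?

A partial list (first 12 by largest part):
1,17
3,15
1,1,1,15
5,13
1,1,3,13
1,1,1,1,1,13
7,11
1,1,5,11
1,3,3,11
1,1,1,1,3,11
1,1,1,1,1,1,1,11
9,9
…and 34 more, for 46 total.

46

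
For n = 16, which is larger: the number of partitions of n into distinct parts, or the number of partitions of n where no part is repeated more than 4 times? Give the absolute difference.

Partitions of 16 into distinct parts: 32.
Partitions of 16 where no part is repeated more than 4 times: 164.
|32 − 164| = 132.

132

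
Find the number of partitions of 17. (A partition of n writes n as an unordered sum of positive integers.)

Direct enumeration gives 297 partitions.

297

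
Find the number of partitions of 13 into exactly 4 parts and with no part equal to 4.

The partitions of 13 that satisfy the conditions:
10,1,1,1
9,2,1,1
8,3,1,1
8,2,2,1
7,3,2,1
7,2,2,2
6,5,1,1
6,3,3,1
6,3,2,2
5,5,2,1
5,3,3,2
That's 11 in total.

11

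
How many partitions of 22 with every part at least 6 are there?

11

The partitions of 22 that satisfy the conditions:
22
16,6
15,7
14,8
13,9
12,10
11,11
10,6,6
9,7,6
8,8,6
8,7,7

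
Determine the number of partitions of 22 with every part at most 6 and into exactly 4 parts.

2

They are:
6+6+6+4
6+6+5+5
That's 2 in total.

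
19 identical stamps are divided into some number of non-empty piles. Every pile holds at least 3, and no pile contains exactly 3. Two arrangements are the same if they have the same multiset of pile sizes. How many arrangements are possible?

18

The partitions of 19 that satisfy the conditions:
19
15, 4
14, 5
13, 6
12, 7
11, 8
11, 4, 4
10, 9
10, 5, 4
9, 6, 4
9, 5, 5
8, 7, 4
8, 6, 5
7, 7, 5
7, 6, 6
7, 4, 4, 4
6, 5, 4, 4
5, 5, 5, 4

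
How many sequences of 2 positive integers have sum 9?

8

Equivalently, choose which 1 of the 8 gaps become plus signs: C(8,1) = 8.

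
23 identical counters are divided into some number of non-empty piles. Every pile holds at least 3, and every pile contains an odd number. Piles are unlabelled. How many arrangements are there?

15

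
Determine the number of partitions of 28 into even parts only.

Enumerating by decreasing first part gives 135 partitions in all.

135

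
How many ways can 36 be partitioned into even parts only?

385

There are 385 such partitions.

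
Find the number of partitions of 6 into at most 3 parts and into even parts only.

3

Enumerating:
6
2, 4
2, 2, 2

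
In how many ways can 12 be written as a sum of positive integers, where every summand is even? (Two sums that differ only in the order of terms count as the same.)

11

The partitions of 12 that satisfy the conditions:
12
10+2
8+4
8+2+2
6+6
6+4+2
6+2+2+2
4+4+4
4+4+2+2
4+2+2+2+2
2+2+2+2+2+2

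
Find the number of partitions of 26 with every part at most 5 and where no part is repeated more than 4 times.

106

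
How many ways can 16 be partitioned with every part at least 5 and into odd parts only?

2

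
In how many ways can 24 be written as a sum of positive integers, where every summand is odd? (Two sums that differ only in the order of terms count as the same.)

Counting exhaustively, 122 partitions satisfy the conditions.

122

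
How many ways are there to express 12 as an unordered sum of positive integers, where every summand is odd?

15

Listing the qualifying partitions of 12:
11 + 1
9 + 3
9 + 1 + 1 + 1
7 + 5
7 + 3 + 1 + 1
7 + 1 + 1 + 1 + 1 + 1
5 + 5 + 1 + 1
5 + 3 + 3 + 1
5 + 3 + 1 + 1 + 1 + 1
5 + 1 + 1 + 1 + 1 + 1 + 1 + 1
3 + 3 + 3 + 3
3 + 3 + 3 + 1 + 1 + 1
3 + 3 + 1 + 1 + 1 + 1 + 1 + 1
3 + 1 + 1 + 1 + 1 + 1 + 1 + 1 + 1 + 1
1 + 1 + 1 + 1 + 1 + 1 + 1 + 1 + 1 + 1 + 1 + 1
That's 15 in total.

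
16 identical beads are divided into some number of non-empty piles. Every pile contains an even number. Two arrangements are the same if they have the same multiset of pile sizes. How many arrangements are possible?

They are:
16
14,2
12,4
12,2,2
10,6
10,4,2
10,2,2,2
8,8
8,6,2
8,4,4
8,4,2,2
8,2,2,2,2
6,6,4
6,6,2,2
6,4,4,2
6,4,2,2,2
6,2,2,2,2,2
4,4,4,4
4,4,4,2,2
4,4,2,2,2,2
4,2,2,2,2,2,2
2,2,2,2,2,2,2,2

22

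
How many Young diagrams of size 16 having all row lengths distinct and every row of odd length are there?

5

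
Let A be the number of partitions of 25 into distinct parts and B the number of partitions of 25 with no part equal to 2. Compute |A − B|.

Partitions of 25 into distinct parts: 142.
Partitions of 25 with no part equal to 2: 703.
|142 − 703| = 561.

561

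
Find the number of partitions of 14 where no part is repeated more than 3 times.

A full systematic count gives 82.

82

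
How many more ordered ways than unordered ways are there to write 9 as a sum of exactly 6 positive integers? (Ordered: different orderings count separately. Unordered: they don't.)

53

Ordered (compositions into 6 parts): C(8,5) = 56.
Unordered (partitions into 6 parts): 3.
Difference: 56 − 3 = 53.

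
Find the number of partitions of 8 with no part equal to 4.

17

The partitions of 8 that satisfy the conditions:
8
7,1
6,2
6,1,1
5,3
5,2,1
5,1,1,1
3,3,2
3,3,1,1
3,2,2,1
3,2,1,1,1
3,1,1,1,1,1
2,2,2,2
2,2,2,1,1
2,2,1,1,1,1
2,1,1,1,1,1,1
1,1,1,1,1,1,1,1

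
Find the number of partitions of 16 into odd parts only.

There are too many to list fully; the first 12 (by largest part) are:
1+15
3+13
1+1+1+13
5+11
1+1+3+11
1+1+1+1+1+11
7+9
1+1+5+9
1+3+3+9
1+1+1+1+3+9
1+1+1+1+1+1+1+9
1+1+7+7
…and 20 more, for 32 total.

32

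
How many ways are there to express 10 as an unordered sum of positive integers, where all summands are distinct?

They are:
10
1, 9
2, 8
3, 7
1, 2, 7
4, 6
1, 3, 6
1, 4, 5
2, 3, 5
1, 2, 3, 4

10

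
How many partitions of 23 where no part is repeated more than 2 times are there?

There are 355 such partitions.

355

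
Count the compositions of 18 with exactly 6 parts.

6188

Place 5 bars in the 17 internal gaps of a row of 18 dots: C(17,5) = 6188.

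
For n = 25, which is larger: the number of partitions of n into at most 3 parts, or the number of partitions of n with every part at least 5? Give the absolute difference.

Partitions of 25 into at most 3 parts: 65.
Partitions of 25 with every part at least 5: 30.
|65 − 30| = 35.

35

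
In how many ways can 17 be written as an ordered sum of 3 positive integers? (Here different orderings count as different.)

120

A composition of 17 into 3 positive parts is chosen by placing 2 dividers among the 16 gaps between 17 units: C(16,2) = 120.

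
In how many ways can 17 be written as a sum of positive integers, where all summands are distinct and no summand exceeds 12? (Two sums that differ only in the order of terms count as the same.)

31

There are too many to list fully; the first 12 (by largest part) are:
12+5
12+4+1
12+3+2
11+6
11+5+1
11+4+2
11+3+2+1
10+7
10+6+1
10+5+2
10+4+3
10+4+2+1
…and 19 more, for 31 total.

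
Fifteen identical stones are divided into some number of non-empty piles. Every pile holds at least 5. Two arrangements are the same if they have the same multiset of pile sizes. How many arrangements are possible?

They are:
15
10+5
9+6
8+7
5+5+5

5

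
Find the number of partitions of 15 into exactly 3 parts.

Listing the qualifying partitions of 15:
13 + 1 + 1
12 + 2 + 1
11 + 3 + 1
11 + 2 + 2
10 + 4 + 1
10 + 3 + 2
9 + 5 + 1
9 + 4 + 2
9 + 3 + 3
8 + 6 + 1
8 + 5 + 2
8 + 4 + 3
7 + 7 + 1
7 + 6 + 2
7 + 5 + 3
7 + 4 + 4
6 + 6 + 3
6 + 5 + 4
5 + 5 + 5

19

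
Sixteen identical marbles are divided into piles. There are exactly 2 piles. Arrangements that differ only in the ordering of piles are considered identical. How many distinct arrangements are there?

Enumerating:
15 + 1
14 + 2
13 + 3
12 + 4
11 + 5
10 + 6
9 + 7
8 + 8

8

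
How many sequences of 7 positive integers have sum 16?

5005

By stars and bars with positive parts, the count is C(15,6) = 5005.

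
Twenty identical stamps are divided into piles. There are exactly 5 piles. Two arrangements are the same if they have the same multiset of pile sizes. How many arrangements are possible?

84

There are 84 such partitions.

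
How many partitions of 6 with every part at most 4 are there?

The partitions of 6 that satisfy the conditions:
4, 2
4, 1, 1
3, 3
3, 2, 1
3, 1, 1, 1
2, 2, 2
2, 2, 1, 1
2, 1, 1, 1, 1
1, 1, 1, 1, 1, 1
That's 9 in total.

9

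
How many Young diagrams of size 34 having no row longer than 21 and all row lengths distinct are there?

Systematic enumeration (by largest part, then next-largest, …) yields 442.

442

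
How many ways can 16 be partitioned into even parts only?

The partitions of 16 that satisfy the conditions:
16
2+14
4+12
2+2+12
6+10
2+4+10
2+2+2+10
8+8
2+6+8
4+4+8
2+2+4+8
2+2+2+2+8
4+6+6
2+2+6+6
2+4+4+6
2+2+2+4+6
2+2+2+2+2+6
4+4+4+4
2+2+4+4+4
2+2+2+2+4+4
2+2+2+2+2+2+4
2+2+2+2+2+2+2+2
Counting gives 22.

22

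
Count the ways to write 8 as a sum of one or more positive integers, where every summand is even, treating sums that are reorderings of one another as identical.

Enumerating:
8
6,2
4,4
4,2,2
2,2,2,2

5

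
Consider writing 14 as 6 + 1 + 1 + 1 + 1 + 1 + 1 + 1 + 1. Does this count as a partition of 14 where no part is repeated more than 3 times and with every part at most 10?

No

The parts sum to 14, and the condition 'no summand is used more than 3 times' is violated.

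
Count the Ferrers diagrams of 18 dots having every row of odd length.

46

There are too many to list fully; the first 12 (by largest part) are:
1 + 17
3 + 15
1 + 1 + 1 + 15
5 + 13
1 + 1 + 3 + 13
1 + 1 + 1 + 1 + 1 + 13
7 + 11
1 + 1 + 5 + 11
1 + 3 + 3 + 11
1 + 1 + 1 + 1 + 3 + 11
1 + 1 + 1 + 1 + 1 + 1 + 1 + 11
9 + 9
…and 34 more, for 46 total.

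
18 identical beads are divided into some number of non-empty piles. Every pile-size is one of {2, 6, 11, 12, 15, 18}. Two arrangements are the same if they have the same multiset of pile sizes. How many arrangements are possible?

7

The partitions of 18 that satisfy the conditions:
18
12, 6
12, 2, 2, 2
6, 6, 6
6, 6, 2, 2, 2
6, 2, 2, 2, 2, 2, 2
2, 2, 2, 2, 2, 2, 2, 2, 2
That's 7 in total.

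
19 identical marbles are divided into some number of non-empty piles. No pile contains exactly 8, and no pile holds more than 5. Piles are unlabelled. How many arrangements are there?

164

Enumerating by decreasing first part gives 164 partitions in all.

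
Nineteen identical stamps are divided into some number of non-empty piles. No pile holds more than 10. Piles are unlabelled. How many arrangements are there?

Counting exhaustively, 423 partitions satisfy the conditions.

423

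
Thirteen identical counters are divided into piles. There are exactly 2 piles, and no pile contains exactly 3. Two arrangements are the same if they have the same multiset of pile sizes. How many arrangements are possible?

Listing the qualifying partitions of 13:
12 + 1
11 + 2
9 + 4
8 + 5
7 + 6

5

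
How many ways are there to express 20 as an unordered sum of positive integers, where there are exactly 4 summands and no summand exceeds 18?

64

There are too many to list fully; the first 12 (by largest part) are:
17,1,1,1
16,2,1,1
15,3,1,1
15,2,2,1
14,4,1,1
14,3,2,1
14,2,2,2
13,5,1,1
13,4,2,1
13,3,3,1
13,3,2,2
12,6,1,1
…and 52 more, for 64 total.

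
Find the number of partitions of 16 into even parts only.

The partitions of 16 that satisfy the conditions:
16
14 + 2
12 + 4
12 + 2 + 2
10 + 6
10 + 4 + 2
10 + 2 + 2 + 2
8 + 8
8 + 6 + 2
8 + 4 + 4
8 + 4 + 2 + 2
8 + 2 + 2 + 2 + 2
6 + 6 + 4
6 + 6 + 2 + 2
6 + 4 + 4 + 2
6 + 4 + 2 + 2 + 2
6 + 2 + 2 + 2 + 2 + 2
4 + 4 + 4 + 4
4 + 4 + 4 + 2 + 2
4 + 4 + 2 + 2 + 2 + 2
4 + 2 + 2 + 2 + 2 + 2 + 2
2 + 2 + 2 + 2 + 2 + 2 + 2 + 2

22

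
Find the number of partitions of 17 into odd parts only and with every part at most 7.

24

Listing the qualifying partitions of 17:
7,7,3
7,7,1,1,1
7,5,5
7,5,3,1,1
7,5,1,1,1,1,1
7,3,3,3,1
7,3,3,1,1,1,1
7,3,1,1,1,1,1,1,1
7,1,1,1,1,1,1,1,1,1,1
5,5,5,1,1
5,5,3,3,1
5,5,3,1,1,1,1
5,5,1,1,1,1,1,1,1
5,3,3,3,3
5,3,3,3,1,1,1
5,3,3,1,1,1,1,1,1
5,3,1,1,1,1,1,1,1,1,1
5,1,1,1,1,1,1,1,1,1,1,1,1
3,3,3,3,3,1,1
3,3,3,3,1,1,1,1,1
3,3,3,1,1,1,1,1,1,1,1
3,3,1,1,1,1,1,1,1,1,1,1,1
3,1,1,1,1,1,1,1,1,1,1,1,1,1,1
1,1,1,1,1,1,1,1,1,1,1,1,1,1,1,1,1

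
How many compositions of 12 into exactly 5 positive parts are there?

330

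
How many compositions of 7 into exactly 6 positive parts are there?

6

Equivalently, choose which 5 of the 6 gaps become plus signs: C(6,5) = 6.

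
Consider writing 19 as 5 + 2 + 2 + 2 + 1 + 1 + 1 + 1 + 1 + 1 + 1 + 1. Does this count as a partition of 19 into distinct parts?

The parts sum to 19, and the condition 'all summands are distinct' is violated.

No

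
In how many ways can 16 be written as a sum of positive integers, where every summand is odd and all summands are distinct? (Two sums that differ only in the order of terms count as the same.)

5

Listing the qualifying partitions of 16:
1, 15
3, 13
5, 11
7, 9
1, 3, 5, 7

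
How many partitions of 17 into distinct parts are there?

A partial list (first 12 by largest part):
17
16+1
15+2
14+3
14+2+1
13+4
13+3+1
12+5
12+4+1
12+3+2
11+6
11+5+1
…and 26 more, for 38 total.

38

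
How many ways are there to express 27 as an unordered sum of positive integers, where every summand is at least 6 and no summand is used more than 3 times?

Enumerating:
27
6,21
7,20
8,19
9,18
10,17
11,16
12,15
6,6,15
13,14
6,7,14
6,8,13
7,7,13
6,9,12
7,8,12
6,10,11
7,9,11
8,8,11
7,10,10
8,9,10
9,9,9
6,6,6,9
6,6,7,8
6,7,7,7
Counting gives 24.

24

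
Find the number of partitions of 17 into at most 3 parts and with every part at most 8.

8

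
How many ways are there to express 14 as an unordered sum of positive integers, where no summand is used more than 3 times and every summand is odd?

11

They are:
13 + 1
11 + 3
11 + 1 + 1 + 1
9 + 5
9 + 3 + 1 + 1
7 + 7
7 + 5 + 1 + 1
7 + 3 + 3 + 1
5 + 5 + 3 + 1
5 + 3 + 3 + 3
5 + 3 + 3 + 1 + 1 + 1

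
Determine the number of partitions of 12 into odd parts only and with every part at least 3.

The partitions of 12 that satisfy the conditions:
9 + 3
7 + 5
3 + 3 + 3 + 3

3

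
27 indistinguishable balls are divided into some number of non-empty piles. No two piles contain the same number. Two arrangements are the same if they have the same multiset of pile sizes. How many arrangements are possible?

Counting exhaustively, 192 partitions satisfy the conditions.

192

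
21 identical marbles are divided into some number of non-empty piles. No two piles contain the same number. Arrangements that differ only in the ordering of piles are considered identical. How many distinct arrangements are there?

Systematic enumeration (by largest part, then next-largest, …) yields 76.

76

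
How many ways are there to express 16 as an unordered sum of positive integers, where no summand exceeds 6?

136

Enumerating by decreasing first part gives 136 partitions in all.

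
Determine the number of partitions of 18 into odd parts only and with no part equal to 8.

46

There are too many to list fully; the first 12 (by largest part) are:
1,17
3,15
1,1,1,15
5,13
1,1,3,13
1,1,1,1,1,13
7,11
1,1,5,11
1,3,3,11
1,1,1,1,3,11
1,1,1,1,1,1,1,11
9,9
…and 34 more, for 46 total.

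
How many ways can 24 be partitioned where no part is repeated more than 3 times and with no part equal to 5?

468

Enumerating by decreasing first part gives 468 partitions in all.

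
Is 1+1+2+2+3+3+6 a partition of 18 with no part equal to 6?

No

The parts sum to 18, and the condition 'no summand equals 6' is violated.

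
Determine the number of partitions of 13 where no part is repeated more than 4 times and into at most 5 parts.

57

A partial list (first 12 by largest part):
13
1 + 12
2 + 11
1 + 1 + 11
3 + 10
1 + 2 + 10
1 + 1 + 1 + 10
4 + 9
1 + 3 + 9
2 + 2 + 9
1 + 1 + 2 + 9
1 + 1 + 1 + 1 + 9
…and 45 more, for 57 total.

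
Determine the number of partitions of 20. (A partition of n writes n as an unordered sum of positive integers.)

A full systematic count gives 627.

627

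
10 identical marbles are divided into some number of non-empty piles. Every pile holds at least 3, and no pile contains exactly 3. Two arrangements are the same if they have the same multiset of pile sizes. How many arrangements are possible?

3

Enumerating:
10
6,4
5,5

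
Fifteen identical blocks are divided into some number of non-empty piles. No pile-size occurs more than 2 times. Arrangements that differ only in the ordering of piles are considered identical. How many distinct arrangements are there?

70

A partial list (first 12 by largest part):
15
1 + 14
2 + 13
1 + 1 + 13
3 + 12
1 + 2 + 12
4 + 11
1 + 3 + 11
2 + 2 + 11
1 + 1 + 2 + 11
5 + 10
1 + 4 + 10
…and 58 more, for 70 total.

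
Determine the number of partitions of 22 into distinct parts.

Direct enumeration gives 89 partitions.

89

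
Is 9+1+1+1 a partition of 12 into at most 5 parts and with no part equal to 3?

Yes

The parts sum to 12, and the condition 'there are at most 5 summands' holds; the condition 'no summand equals 3' holds.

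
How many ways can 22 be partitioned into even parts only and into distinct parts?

12

They are:
22
2, 20
4, 18
6, 16
2, 4, 16
8, 14
2, 6, 14
10, 12
2, 8, 12
4, 6, 12
4, 8, 10
2, 4, 6, 10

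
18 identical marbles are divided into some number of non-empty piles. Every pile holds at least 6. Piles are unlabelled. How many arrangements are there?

The partitions of 18 that satisfy the conditions:
18
6 + 12
7 + 11
8 + 10
9 + 9
6 + 6 + 6
Counting gives 6.

6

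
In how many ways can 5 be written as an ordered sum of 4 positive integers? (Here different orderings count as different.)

4

Place 3 bars in the 4 internal gaps of a row of 5 dots: C(4,3) = 4.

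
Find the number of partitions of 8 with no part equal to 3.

Listing the qualifying partitions of 8:
8
7, 1
6, 2
6, 1, 1
5, 2, 1
5, 1, 1, 1
4, 4
4, 2, 2
4, 2, 1, 1
4, 1, 1, 1, 1
2, 2, 2, 2
2, 2, 2, 1, 1
2, 2, 1, 1, 1, 1
2, 1, 1, 1, 1, 1, 1
1, 1, 1, 1, 1, 1, 1, 1

15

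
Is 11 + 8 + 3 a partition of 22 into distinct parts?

The parts sum to 22, and the condition 'all summands are distinct' holds.

Yes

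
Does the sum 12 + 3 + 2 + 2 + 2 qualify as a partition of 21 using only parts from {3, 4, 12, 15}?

No

The parts sum to 21, and the condition 'each summand belongs to {3, 4, 12, 15}' is violated.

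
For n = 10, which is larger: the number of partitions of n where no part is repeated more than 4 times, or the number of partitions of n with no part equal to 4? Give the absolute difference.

Partitions of 10 where no part is repeated more than 4 times: 34.
Partitions of 10 with no part equal to 4: 31.
|34 − 31| = 3.

3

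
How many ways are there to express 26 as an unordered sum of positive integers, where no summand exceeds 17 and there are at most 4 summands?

165

Enumerating by decreasing first part gives 165 partitions in all.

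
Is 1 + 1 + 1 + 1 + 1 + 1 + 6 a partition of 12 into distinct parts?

No

The parts sum to 12, and the condition 'all summands are distinct' is violated.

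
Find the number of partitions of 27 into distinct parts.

192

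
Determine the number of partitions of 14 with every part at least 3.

13

The partitions of 14 that satisfy the conditions:
14
11+3
10+4
9+5
8+6
8+3+3
7+7
7+4+3
6+5+3
6+4+4
5+5+4
5+3+3+3
4+4+3+3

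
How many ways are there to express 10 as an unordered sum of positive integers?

42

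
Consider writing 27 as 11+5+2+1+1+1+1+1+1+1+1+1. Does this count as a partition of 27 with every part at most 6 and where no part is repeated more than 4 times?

The parts sum to 27, and the condition 'no summand exceeds 6' is violated.

No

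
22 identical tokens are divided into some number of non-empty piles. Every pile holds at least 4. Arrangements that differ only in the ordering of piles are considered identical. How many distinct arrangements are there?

There are too many to list fully; the first 12 (by largest part) are:
22
18,4
17,5
16,6
15,7
14,8
14,4,4
13,9
13,5,4
12,10
12,6,4
12,5,5
…and 22 more, for 34 total.

34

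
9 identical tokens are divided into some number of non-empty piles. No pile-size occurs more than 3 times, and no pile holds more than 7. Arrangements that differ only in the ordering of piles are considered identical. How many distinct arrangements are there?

20

They are:
7,2
7,1,1
6,3
6,2,1
6,1,1,1
5,4
5,3,1
5,2,2
5,2,1,1
4,4,1
4,3,2
4,3,1,1
4,2,2,1
4,2,1,1,1
3,3,3
3,3,2,1
3,3,1,1,1
3,2,2,2
3,2,2,1,1
2,2,2,1,1,1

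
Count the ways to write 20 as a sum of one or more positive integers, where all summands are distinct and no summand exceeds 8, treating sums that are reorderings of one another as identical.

13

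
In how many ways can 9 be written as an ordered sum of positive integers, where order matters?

256

The number of compositions of n is 2^(n−1); here 2^8 = 256.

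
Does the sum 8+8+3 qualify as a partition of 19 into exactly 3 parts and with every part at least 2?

Yes

The parts sum to 19, and the condition 'there are exactly 3 summands' holds; the condition 'every summand is at least 2' holds.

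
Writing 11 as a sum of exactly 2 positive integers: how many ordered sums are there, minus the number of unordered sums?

5

Compositions: C(10,1) = 10.
Partitions of 11 into exactly 2 parts: 5.
Difference: 10 − 5 = 5.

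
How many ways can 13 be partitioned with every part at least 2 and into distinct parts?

They are:
13
11 + 2
10 + 3
9 + 4
8 + 5
8 + 3 + 2
7 + 6
7 + 4 + 2
6 + 5 + 2
6 + 4 + 3
Counting gives 10.

10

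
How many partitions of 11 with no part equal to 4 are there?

A partial list (first 12 by largest part):
11
10, 1
9, 2
9, 1, 1
8, 3
8, 2, 1
8, 1, 1, 1
7, 3, 1
7, 2, 2
7, 2, 1, 1
7, 1, 1, 1, 1
6, 5
…and 29 more, for 41 total.

41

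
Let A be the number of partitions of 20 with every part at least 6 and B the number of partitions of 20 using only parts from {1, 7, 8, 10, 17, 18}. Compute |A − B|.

4

Partitions of 20 with every part at least 6: 8.
Partitions of 20 using only parts from {1, 7, 8, 10, 17, 18}: 12.
|8 − 12| = 4.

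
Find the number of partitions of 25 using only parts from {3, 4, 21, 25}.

Listing the qualifying partitions of 25:
25
21 + 4
4 + 4 + 4 + 4 + 3 + 3 + 3
4 + 3 + 3 + 3 + 3 + 3 + 3 + 3

4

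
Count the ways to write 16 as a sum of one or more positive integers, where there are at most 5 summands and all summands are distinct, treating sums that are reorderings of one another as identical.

A partial list (first 12 by largest part):
16
15+1
14+2
13+3
13+2+1
12+4
12+3+1
11+5
11+4+1
11+3+2
10+6
10+5+1
…and 20 more, for 32 total.

32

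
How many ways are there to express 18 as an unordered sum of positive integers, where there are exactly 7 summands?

A partial list (first 12 by largest part):
1+1+1+1+1+1+12
1+1+1+1+1+2+11
1+1+1+1+1+3+10
1+1+1+1+2+2+10
1+1+1+1+1+4+9
1+1+1+1+2+3+9
1+1+1+2+2+2+9
1+1+1+1+1+5+8
1+1+1+1+2+4+8
1+1+1+1+3+3+8
1+1+1+2+2+3+8
1+1+2+2+2+2+8
…and 37 more, for 49 total.

49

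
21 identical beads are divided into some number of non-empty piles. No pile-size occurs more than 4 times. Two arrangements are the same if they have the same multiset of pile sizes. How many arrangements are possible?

There are 505 such partitions.

505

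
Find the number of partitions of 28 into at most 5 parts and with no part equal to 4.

371

Counting exhaustively, 371 partitions satisfy the conditions.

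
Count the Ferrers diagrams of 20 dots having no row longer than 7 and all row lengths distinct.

The partitions of 20 that satisfy the conditions:
7+6+5+2
7+6+4+3
7+6+4+2+1
7+5+4+3+1
6+5+4+3+2
Counting gives 5.

5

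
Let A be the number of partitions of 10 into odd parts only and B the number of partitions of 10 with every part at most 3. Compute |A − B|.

4

Partitions of 10 into odd parts only: 10.
Partitions of 10 with every part at most 3: 14.
|10 − 14| = 4.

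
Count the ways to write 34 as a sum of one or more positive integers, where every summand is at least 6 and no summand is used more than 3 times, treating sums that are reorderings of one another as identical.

There are too many to list fully; the first 12 (by largest part) are:
34
28, 6
27, 7
26, 8
25, 9
24, 10
23, 11
22, 12
22, 6, 6
21, 13
21, 7, 6
20, 14
…and 57 more, for 69 total.

69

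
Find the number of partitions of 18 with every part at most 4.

Direct enumeration gives 84 partitions.

84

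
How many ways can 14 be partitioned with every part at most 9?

A full systematic count gives 123.

123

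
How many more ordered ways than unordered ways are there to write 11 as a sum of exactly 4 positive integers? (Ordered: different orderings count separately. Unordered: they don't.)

109

Ordered (compositions into 4 parts): C(10,3) = 120.
Unordered (partitions into 4 parts): 11.
Difference: 120 − 11 = 109.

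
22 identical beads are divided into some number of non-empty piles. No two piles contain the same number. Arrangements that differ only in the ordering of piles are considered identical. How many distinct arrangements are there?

89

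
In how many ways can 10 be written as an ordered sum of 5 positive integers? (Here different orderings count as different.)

By stars and bars with positive parts, the count is C(9,4) = 126.

126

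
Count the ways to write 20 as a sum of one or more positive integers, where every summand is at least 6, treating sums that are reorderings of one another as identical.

8

Enumerating:
20
6, 14
7, 13
8, 12
9, 11
10, 10
6, 6, 8
6, 7, 7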